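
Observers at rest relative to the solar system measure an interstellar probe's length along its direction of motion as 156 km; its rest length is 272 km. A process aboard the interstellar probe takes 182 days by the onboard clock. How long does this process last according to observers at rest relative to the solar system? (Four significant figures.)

Length contraction gives γ = L₀/L = 272/156 = 1.74359.
The same γ dilates the second interval: 1.74359 × 182 days = 317.3 days.

317.3 days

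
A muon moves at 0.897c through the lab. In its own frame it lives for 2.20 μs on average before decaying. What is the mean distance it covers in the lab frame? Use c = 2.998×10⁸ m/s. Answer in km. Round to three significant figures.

γ = 1/√(1 − β²) = 1/√(1 − 0.804609) = 1/√0.195391 = 1/0.442031 = 2.2623.
Lab-frame lifetime: Δt = γτ = 2.2623 × 2.20 μs = 4.9771 μs.
Distance: d = vΔt = 0.897 × 2.998×10⁸ m/s × 4.9771×10^-6 s = 1340 m = 1.34 km.

1.34 km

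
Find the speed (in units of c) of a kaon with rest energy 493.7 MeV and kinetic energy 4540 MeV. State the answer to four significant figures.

0.9952c

K = (γ−1)mc², so γ = 1 + 4540/493.7 = 10.196.
Then v/c = √(1 − γ⁻²) = √(1 − 0.00961923) = √0.99038077 = 0.9952.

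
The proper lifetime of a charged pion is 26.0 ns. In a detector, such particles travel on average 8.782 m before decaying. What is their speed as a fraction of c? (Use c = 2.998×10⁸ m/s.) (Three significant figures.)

0.748c

Let x = d/(cτ) = 8.782 m / (2.998×10⁸ m/s × 2.600×10^-8 s) = 1.1266. Since d = βγcτ, x = βγ = β/√(1−β²).
Solving: β² = x²/(1+x²) = 1.26923/2.26923 = 0.559322, so β = 0.748.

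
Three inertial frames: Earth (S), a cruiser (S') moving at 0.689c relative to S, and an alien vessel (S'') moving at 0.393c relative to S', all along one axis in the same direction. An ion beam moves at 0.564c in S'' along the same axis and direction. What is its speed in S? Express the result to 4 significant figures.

0.9562c

First combine the ion beam and alien vessel (S''→S'): u₁ = (0.564 + 0.393)/(1 + 0.564×0.393) = 0.957/1.221652 = 0.78337.
Then combine with the cruiser (S'→S): u = (0.78337 + 0.689)/(1 + 0.78337×0.689) = 1.47237/1.53974193 = 0.95624.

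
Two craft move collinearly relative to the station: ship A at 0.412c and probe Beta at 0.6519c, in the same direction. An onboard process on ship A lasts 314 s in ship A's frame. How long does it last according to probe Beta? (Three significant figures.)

Transform ship A's velocity into probe Beta's frame: (0.412 − 0.6519)/(1 − 0.412·0.6519) = −0.2399/0.7314172, so the relative speed is 0.32799c.
At |u| = 0.32799c, γ = (1 − 0.107577)^(−1/2) = 1.0586.
Ship A's interval is proper; time dilation gives Δt_B = γΔτ = 1.0586 × 314 s = 332 s.

332 s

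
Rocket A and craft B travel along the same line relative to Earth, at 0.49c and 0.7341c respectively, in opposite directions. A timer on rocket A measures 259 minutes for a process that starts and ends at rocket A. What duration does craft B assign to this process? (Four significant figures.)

594.9 minutes

Transform rocket A's velocity into craft B's frame: (0.49 + 0.7341)/(1 + 0.49·0.7341) = 1.2241/1.359709, so the relative speed is 0.90027c.
γ for this relative speed: γ = 1/√(1 − 0.810486) = 2.2971.
Rocket A's interval is proper; time dilation gives Δt_B = γΔτ = 2.2971 × 259 minutes = 594.9 minutes.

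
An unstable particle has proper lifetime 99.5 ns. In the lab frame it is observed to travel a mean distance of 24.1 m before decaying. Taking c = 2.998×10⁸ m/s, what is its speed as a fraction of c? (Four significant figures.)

Let x = d/(cτ) = 24.10 m / (2.998×10⁸ m/s × 9.950×10^-8 s) = 0.80791. Since d = βγcτ, x = βγ = β/√(1−β²).
Solving: β² = x²/(1+x²) = 0.652719/1.652719 = 0.394936, so β = 0.6284.

0.6284c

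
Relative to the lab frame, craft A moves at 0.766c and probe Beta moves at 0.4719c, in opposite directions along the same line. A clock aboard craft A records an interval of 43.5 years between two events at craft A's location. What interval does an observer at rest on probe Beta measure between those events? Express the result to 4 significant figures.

104.5 years

The velocity of craft A relative to probe Beta is (0.766 + 0.4719)c / (1 + 0.766×0.4719) = 0.90923c; relative speed 0.90923c.
γ for this relative speed: γ = 1/√(1 − 0.826699) = 2.4021.
The clock on craft A records proper time, so probe Beta measures Δt = γΔτ = 2.4021 × 43.5 = 104.5 years.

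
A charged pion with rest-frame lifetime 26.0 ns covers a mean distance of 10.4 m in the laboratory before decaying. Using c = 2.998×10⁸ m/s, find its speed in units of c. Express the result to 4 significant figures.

0.8002c

Let x = d/(cτ) = 10.40 m / (2.998×10⁸ m/s × 2.600×10^-8 s) = 1.3342. Since d = βγcτ, x = βγ = β/√(1−β²).
Solving: β² = x²/(1+x²) = 1.78009/2.78009 = 0.640299, so β = 0.8002.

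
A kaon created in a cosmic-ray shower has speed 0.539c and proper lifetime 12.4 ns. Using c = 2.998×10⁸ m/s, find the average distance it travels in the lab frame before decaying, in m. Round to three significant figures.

Lorentz factor: γ = (1 − 0.290521)^(−1/2) = 1.1872.
Lab-frame lifetime: Δt = γτ = 1.1872 × 12.4 ns = 14.721 ns.
Distance: d = vΔt = 0.539 × 2.998×10⁸ m/s × 1.4721×10^-8 s = 2.38 m.

2.38 m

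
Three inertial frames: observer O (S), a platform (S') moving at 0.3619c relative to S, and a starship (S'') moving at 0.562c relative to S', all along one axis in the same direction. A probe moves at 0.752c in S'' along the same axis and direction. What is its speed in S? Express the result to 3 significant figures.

0.963c

Apply u = (u'+v)/(1+u'v) twice. Probe in the platform frame: (0.752+0.562)/(1+0.752·0.562) = 1.314/1.422624 = 0.92365c.
That velocity, transformed to the rest frame of observer O: (0.92365+0.3619)/(1+0.92365·0.3619) = 1.28555/1.334268935 = 0.96349c.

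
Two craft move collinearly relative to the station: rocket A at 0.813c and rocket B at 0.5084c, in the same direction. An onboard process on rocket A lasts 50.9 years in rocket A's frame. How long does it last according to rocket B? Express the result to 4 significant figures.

59.56 years

The velocity of rocket A relative to rocket B is (0.813 − 0.5084)c / (1 − 0.813×0.5084) = 0.5192c; relative speed 0.5192c.
At |u| = 0.5192c, γ = (1 − 0.269569)^(−1/2) = 1.1701.
The clock on rocket A records proper time, so rocket B measures Δt = γΔτ = 1.1701 × 50.9 = 59.56 years.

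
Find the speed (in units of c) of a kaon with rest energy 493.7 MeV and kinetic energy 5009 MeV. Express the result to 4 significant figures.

γ = 1 + K/(mc²) = 1 + 5009/493.7 = 11.146.
β = √(1 − 1/γ²) = √(1 − 0.00804937) = √0.99195063 = 0.9960.

0.9960c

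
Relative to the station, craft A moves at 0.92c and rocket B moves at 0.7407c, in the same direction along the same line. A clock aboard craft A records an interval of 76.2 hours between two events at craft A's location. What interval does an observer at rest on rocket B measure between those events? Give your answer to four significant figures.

Speed of craft A in rocket B's frame: u = (v_A − v_B)/(1 − v_A v_B/c²) = (0.92 − 0.7407)/(1 − 0.92×0.7407) = 0.1793/0.318556 = 0.56285; |u| = 0.56285c.
γ for this relative speed: γ = 1/√(1 − 0.3168) = 1.2098.
Craft A's interval is proper; time dilation gives Δt_B = γΔτ = 1.2098 × 76.2 hours = 92.19 hours.

92.19 hours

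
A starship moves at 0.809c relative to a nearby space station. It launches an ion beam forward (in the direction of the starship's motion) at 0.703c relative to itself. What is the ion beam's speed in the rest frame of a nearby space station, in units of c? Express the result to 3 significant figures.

0.964c

In units of c, u = (u' + v)/(1 + u'v) with u' = 0.703 and v = 0.809.
Numerator: 0.703 + 0.809 = 1.512. Denominator: 1 + (0.703)(0.809) = 1.568727.
u = 1.512/1.568727 = 0.96384, so the speed is 0.964c.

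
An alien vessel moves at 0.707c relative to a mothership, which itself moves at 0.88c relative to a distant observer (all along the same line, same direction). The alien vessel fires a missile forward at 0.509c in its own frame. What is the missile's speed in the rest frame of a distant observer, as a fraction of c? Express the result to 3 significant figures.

0.993c

Compose velocities in two stages. Stage 1 (into S'): u₁ = (0.509+0.707)/(1+0.509×0.707) = 0.89421.
Stage 2 (into S): u = (0.89421+0.88)/(1+0.89421×0.88) = 0.9929, so the speed is 0.993c.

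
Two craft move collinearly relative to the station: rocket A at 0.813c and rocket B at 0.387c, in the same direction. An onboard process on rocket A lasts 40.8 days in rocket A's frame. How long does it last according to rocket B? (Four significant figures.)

52.08 days

Transform rocket A's velocity into rocket B's frame: (0.813 − 0.387)/(1 − 0.813·0.387) = 0.426/0.685369, so the relative speed is 0.62156c.
γ for this relative speed: γ = 1/√(1 − 0.386337) = 1.2765.
Rocket A's interval is proper; time dilation gives Δt_B = γΔτ = 1.2765 × 40.8 days = 52.08 days.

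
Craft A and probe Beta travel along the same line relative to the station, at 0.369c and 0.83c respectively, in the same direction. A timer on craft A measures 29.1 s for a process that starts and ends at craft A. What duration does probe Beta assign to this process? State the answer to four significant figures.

Transform craft A's velocity into probe Beta's frame: (0.369 − 0.83)/(1 − 0.369·0.83) = −0.461/0.69373, so the relative speed is 0.66452c.
At |u| = 0.66452c, γ = (1 − 0.441587)^(−1/2) = 1.3382.
The clock on craft A records proper time, so probe Beta measures Δt = γΔτ = 1.3382 × 29.1 = 38.94 s.

38.94 s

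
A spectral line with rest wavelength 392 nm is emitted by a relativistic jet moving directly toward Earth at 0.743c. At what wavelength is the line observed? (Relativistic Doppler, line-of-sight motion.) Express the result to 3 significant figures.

Relativistic Doppler for wavelength: λ_obs = λ_src · √((1−β)/(1+β)).
With β = 0.743: factor = √(0.257/1.743) = 0.38399.
λ_obs = 392 × 0.38399 = 151 nm.

151 nm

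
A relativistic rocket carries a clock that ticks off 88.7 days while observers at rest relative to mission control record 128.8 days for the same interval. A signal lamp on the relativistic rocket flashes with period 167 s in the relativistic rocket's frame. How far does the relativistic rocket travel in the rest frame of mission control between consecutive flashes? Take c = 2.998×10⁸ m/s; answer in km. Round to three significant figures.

5.27×10^7 km

The time-dilation ratio gives γ = 128.8/88.7 = 1.45209.
β = √(1 − 1/γ²) = 0.72508. Lab-frame period = γτ = 1.45209×167 s = 242.5 s. Distance = βc × γτ = 0.72508 × 2.998×10⁸ m/s × 242.5 s = 5.2714×10^10 m = 5.27×10^7 km.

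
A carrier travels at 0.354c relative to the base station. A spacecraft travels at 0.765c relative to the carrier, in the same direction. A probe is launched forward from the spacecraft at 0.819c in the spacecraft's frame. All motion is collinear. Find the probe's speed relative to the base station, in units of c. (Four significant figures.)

0.9874c

First combine the probe and spacecraft (S''→S'): u₁ = (0.819 + 0.765)/(1 + 0.819×0.765) = 1.584/1.626535 = 0.97385.
Then combine with the carrier (S'→S): u = (0.97385 + 0.354)/(1 + 0.97385×0.354) = 1.32785/1.3447429 = 0.98744.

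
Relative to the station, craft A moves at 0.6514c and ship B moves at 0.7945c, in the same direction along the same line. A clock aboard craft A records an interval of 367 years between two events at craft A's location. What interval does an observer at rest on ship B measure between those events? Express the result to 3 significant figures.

Speed of craft A in ship B's frame: u = (v_A − v_B)/(1 − v_A v_B/c²) = (0.6514 − 0.7945)/(1 − 0.6514×0.7945) = −0.1431/0.4824627 = −0.2966; |u| = 0.2966c.
At |u| = 0.2966c, γ = (1 − 0.0879716)^(−1/2) = 1.0471.
The clock on craft A records proper time, so ship B measures Δt = γΔτ = 1.0471 × 367 = 384 years.

384 years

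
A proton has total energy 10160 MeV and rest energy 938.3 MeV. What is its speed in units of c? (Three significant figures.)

0.996c

Total energy E = γmc² gives γ = 10160/938.3 = 10.828.
Hence β = √(1 − 1/γ²) = √(1 − 0.00852911) = √0.99147089 = 0.996.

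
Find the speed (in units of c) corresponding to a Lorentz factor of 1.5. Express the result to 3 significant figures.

β = √(1 − 1/γ²) = √(1 − 1/2.25) = √0.555556 = 0.745.

0.745c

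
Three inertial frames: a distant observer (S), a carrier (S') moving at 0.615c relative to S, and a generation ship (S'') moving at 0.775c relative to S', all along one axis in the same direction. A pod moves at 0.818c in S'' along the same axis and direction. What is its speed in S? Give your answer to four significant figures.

Compose velocities in two stages. Stage 1 (into S'): u₁ = (0.818+0.775)/(1+0.818×0.775) = 0.97494.
Stage 2 (into S): u = (0.97494+0.615)/(1+0.97494×0.615) = 0.99397, so the speed is 0.9940c.

0.9940c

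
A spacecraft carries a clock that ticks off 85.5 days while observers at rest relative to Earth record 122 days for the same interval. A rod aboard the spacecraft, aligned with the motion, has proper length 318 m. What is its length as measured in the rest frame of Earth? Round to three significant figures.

The time-dilation ratio gives γ = 122/85.5 = 1.4269.
The rod contracts by the same γ: 318 m / 1.4269 = 223 m.

223 m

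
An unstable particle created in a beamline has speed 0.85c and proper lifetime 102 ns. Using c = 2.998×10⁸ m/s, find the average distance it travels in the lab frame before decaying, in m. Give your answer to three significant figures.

β² = 0.7225, so γ = 1/√0.2775 = 1.8983.
Lab-frame lifetime: Δt = γτ = 1.8983 × 102 ns = 193.63 ns.
Distance: d = vΔt = 0.85 × 2.998×10⁸ m/s × 1.9363×10^-7 s = 49.3 m.

49.3 m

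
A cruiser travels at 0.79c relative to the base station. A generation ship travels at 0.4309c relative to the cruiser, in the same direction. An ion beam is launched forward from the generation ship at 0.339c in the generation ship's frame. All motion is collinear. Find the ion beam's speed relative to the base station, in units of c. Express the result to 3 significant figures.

0.955c

Compose velocities in two stages. Stage 1 (into S'): u₁ = (0.339+0.4309)/(1+0.339×0.4309) = 0.67177.
Stage 2 (into S): u = (0.67177+0.79)/(1+0.67177×0.79) = 0.95497, so the speed is 0.955c.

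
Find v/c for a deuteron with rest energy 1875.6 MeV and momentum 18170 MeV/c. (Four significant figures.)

βγ = pc/(mc²) = 18170/1875.6 = 9.6876.
Since γ² = 1 + (βγ)² = 94.8496, γ = √94.8496 = 9.73908, and β = (βγ)/γ = 9.6876/9.73908 = 0.9947.

0.9947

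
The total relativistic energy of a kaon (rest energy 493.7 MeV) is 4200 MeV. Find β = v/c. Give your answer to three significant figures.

0.993

γ = E/(mc²) = 4200/493.7 = 8.5072.
β = √(1 − 1/γ²) = √(1 − 0.0138174) = √0.9861826 = 0.993.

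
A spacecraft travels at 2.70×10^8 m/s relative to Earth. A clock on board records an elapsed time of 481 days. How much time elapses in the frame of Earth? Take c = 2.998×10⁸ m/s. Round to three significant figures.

1110 days

β = v/c = (2.70×10^8 m/s)/(2.998×10⁸ m/s) = 0.9006.
Lorentz factor: γ = (1 − 0.81108036)^(−1/2) = 2.3007.
Time dilation: Δt = γ·Δτ = 2.3007 × 481 = 1110 days.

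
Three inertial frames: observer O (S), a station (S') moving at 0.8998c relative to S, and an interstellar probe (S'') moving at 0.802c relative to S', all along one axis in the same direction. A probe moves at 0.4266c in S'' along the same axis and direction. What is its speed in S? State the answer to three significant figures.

0.995c

Apply u = (u'+v)/(1+u'v) twice. Probe in the station frame: (0.4266+0.802)/(1+0.4266·0.802) = 1.2286/1.3421332 = 0.91541c.
That velocity, transformed to the rest frame of observer O: (0.91541+0.8998)/(1+0.91541·0.8998) = 1.81521/1.823685918 = 0.99535c.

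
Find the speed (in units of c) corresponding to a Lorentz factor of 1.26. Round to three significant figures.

0.608c

β = √(1 − 1/γ²) = √(1 − 1/1.5876) = √0.370118 = 0.608.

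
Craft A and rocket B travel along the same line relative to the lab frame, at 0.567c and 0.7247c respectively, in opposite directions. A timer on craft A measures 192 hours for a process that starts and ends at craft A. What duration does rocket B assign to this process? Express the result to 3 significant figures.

Speed of craft A in rocket B's frame: u = (v_A + v_B)/(1 + v_A v_B/c²) = (0.567 + 0.7247)/(1 + 0.567×0.7247) = 1.2917/1.4109049 = 0.91551; |u| = 0.91551c.
γ for this relative speed: γ = 1/√(1 − 0.838159) = 2.4857.
The clock on craft A records proper time, so rocket B measures Δt = γΔτ = 2.4857 × 192 = 477 hours.

477 hours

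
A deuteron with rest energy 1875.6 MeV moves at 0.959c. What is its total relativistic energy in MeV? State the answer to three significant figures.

γ = 1/√(1 − β²) = 1/√(1 − 0.919681) = 1/√0.080319 = 1/0.283406 = 3.5285.
Total energy: E = γmc² = 3.5285 × 1875.6 MeV = 6620 MeV.

6620 MeV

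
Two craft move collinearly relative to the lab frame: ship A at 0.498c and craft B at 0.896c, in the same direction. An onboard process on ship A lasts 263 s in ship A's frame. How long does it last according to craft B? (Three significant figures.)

378 s

Speed of ship A in craft B's frame: u = (v_A − v_B)/(1 − v_A v_B/c²) = (0.498 − 0.896)/(1 − 0.498×0.896) = −0.398/0.553792 = −0.71868; |u| = 0.71868c.
At |u| = 0.71868c, γ = (1 − 0.516501)^(−1/2) = 1.4381.
Ship A's interval is proper; time dilation gives Δt_B = γΔτ = 1.4381 × 263 s = 378 s.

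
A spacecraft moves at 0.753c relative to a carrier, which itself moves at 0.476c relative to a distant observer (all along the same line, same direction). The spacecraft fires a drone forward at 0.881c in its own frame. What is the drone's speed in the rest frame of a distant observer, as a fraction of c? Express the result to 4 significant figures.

0.9937c

Apply u = (u'+v)/(1+u'v) twice. Drone in the carrier frame: (0.881+0.753)/(1+0.881·0.753) = 1.634/1.663393 = 0.98233c.
That velocity, transformed to the rest frame of a distant observer: (0.98233+0.476)/(1+0.98233·0.476) = 1.45833/1.46758908 = 0.99369c.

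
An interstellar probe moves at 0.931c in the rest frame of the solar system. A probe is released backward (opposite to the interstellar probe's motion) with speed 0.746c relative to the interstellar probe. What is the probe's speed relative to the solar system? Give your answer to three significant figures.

Relativistic velocity addition: u = (u' + v)/(1 + u'v/c²), with u' = −0.746c and v = 0.931c.
Numerator: −0.746 + 0.931 = 0.185. Denominator: 1 + (−0.746)(0.931) = 0.305474.
u = 0.185/0.305474 = 0.60562, so the speed is 0.606c.

0.606c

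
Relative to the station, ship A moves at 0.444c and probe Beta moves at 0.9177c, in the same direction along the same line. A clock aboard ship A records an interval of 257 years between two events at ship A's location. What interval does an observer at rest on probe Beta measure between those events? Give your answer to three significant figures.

Speed of ship A in probe Beta's frame: u = (v_A − v_B)/(1 − v_A v_B/c²) = (0.444 − 0.9177)/(1 − 0.444×0.9177) = −0.4737/0.5925412 = −0.79944; |u| = 0.79944c.
At |u| = 0.79944c, γ = (1 − 0.639104)^(−1/2) = 1.6646.
Ship A's interval is proper; time dilation gives Δt_B = γΔτ = 1.6646 × 257 years = 428 years.

428 years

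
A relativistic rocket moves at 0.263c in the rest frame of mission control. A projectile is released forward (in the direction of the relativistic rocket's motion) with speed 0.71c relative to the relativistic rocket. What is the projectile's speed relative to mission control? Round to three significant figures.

In units of c, u = (u' + v)/(1 + u'v) with u' = 0.71 and v = 0.263.
Numerator: 0.71 + 0.263 = 0.973. Denominator: 1 + (0.71)(0.263) = 1.18673.
u = 0.973/1.18673 = 0.8199, so the speed is 0.820c.

0.820c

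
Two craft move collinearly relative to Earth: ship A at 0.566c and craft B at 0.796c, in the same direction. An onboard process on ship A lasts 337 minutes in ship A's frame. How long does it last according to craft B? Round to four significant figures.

371.1 minutes

Speed of ship A in craft B's frame: u = (v_A − v_B)/(1 − v_A v_B/c²) = (0.566 − 0.796)/(1 − 0.566×0.796) = −0.23/0.549464 = −0.41859; |u| = 0.41859c.
At |u| = 0.41859c, γ = (1 − 0.175218)^(−1/2) = 1.1011.
Ship A's interval is proper; time dilation gives Δt_B = γΔτ = 1.1011 × 337 minutes = 371.1 minutes.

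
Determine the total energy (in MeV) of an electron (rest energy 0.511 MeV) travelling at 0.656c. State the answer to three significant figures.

0.677 MeV

γ = 1/√(1 − β²) = 1/√(1 − 0.430336) = 1/√0.569664 = 1/0.754761 = 1.3249.
Total energy: E = γmc² = 1.3249 × 0.511 MeV = 0.677 MeV.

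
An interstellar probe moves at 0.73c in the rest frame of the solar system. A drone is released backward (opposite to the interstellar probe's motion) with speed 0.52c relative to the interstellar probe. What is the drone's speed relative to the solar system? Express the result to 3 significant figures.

0.338c

In units of c, u = (u' + v)/(1 + u'v) with u' = −0.52 and v = 0.73.
Numerator: −0.52 + 0.73 = 0.21. Denominator: 1 + (−0.52)(0.73) = 0.6204.
u = 0.21/0.6204 = 0.33849, so the speed is 0.338c.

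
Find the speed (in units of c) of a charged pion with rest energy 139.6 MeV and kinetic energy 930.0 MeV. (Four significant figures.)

γ = 1 + K/(mc²) = 1 + 930.0/139.6 = 7.6619.
β = √(1 − 1/γ²) = √(1 − 0.0170344) = √0.9829656 = 0.9914.

0.9914c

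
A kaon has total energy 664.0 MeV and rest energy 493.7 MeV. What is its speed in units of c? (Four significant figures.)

γ = E/(mc²) = 664.0/493.7 = 1.3449.
β = √(1 − 1/γ²) = √(1 − 0.552866) = √0.447134 = 0.6687.

0.6687c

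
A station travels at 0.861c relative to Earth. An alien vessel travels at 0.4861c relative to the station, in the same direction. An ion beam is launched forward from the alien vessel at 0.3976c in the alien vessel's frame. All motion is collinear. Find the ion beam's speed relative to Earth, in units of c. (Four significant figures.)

Compose velocities in two stages. Stage 1 (into S'): u₁ = (0.3976+0.4861)/(1+0.3976×0.4861) = 0.74057.
Stage 2 (into S): u = (0.74057+0.861)/(1+0.74057×0.861) = 0.97798, so the speed is 0.9780c.

0.9780c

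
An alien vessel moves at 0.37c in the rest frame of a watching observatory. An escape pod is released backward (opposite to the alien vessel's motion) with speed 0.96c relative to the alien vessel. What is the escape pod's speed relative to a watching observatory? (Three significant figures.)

In units of c, u = (u' + v)/(1 + u'v) with u' = −0.96 and v = 0.37.
Numerator: −0.96 + 0.37 = −0.59. Denominator: 1 + (−0.96)(0.37) = 0.6448.
u = −0.59/0.6448 = −0.91501, so the speed is 0.915c.

0.915c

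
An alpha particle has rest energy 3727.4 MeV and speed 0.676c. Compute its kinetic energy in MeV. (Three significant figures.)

1330 MeV

Lorentz factor: γ = (1 − 0.456976)^(−1/2) = 1.35703.
Kinetic energy: K = (γ − 1)mc² = (1.35703 − 1) × 3727.4 MeV = 0.35703 × 3727.4 = 1330 MeV.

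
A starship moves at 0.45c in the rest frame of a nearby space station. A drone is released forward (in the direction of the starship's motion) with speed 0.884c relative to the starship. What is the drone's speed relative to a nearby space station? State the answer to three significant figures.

0.954c

In units of c, u = (u' + v)/(1 + u'v) with u' = 0.884 and v = 0.45.
Numerator: 0.884 + 0.45 = 1.334. Denominator: 1 + (0.884)(0.45) = 1.3978.
u = 1.334/1.3978 = 0.95436, so the speed is 0.954c.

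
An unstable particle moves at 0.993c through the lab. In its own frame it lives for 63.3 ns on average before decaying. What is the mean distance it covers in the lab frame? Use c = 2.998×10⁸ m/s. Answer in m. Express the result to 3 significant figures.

γ = 1/√(1 − β²) = 1/√(1 − 0.986049) = 1/√0.013951 = 1/0.118114 = 8.4664.
Lab-frame lifetime: Δt = γτ = 8.4664 × 63.3 ns = 535.92 ns.
Distance: d = vΔt = 0.993 × 2.998×10⁸ m/s × 5.3592×10^-7 s = 160 m.

160 m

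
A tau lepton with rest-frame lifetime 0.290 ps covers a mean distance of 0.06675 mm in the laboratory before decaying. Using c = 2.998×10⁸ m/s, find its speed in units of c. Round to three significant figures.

d = βγcτ ⇒ βγ = d/(cτ) = 6.675×10^-5 m / (8.6942×10^-5 m) = 0.76775.
β = (βγ)/√(1+(βγ)²) = 0.76775/√1.58944 = 0.609.

0.609c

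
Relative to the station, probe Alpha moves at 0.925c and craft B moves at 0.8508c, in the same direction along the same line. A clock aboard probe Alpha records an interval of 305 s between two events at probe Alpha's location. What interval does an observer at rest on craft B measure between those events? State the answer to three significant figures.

325 s

Transform probe Alpha's velocity into craft B's frame: (0.925 − 0.8508)/(1 − 0.925·0.8508) = 0.0742/0.21301, so the relative speed is 0.34834c.
γ for this relative speed: γ = 1/√(1 − 0.121341) = 1.0668.
Probe Alpha's interval is proper; time dilation gives Δt_B = γΔτ = 1.0668 × 305 s = 325 s.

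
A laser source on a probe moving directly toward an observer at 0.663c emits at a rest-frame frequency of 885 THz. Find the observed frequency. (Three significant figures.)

1970 THz

Relativistic Doppler (source moving toward): f_obs = f_src · √((1+β)/(1−β)).
With β = 0.663: factor = √(1.663/0.337) = 2.2214.
f_obs = 885 × 2.2214 = 1970 THz.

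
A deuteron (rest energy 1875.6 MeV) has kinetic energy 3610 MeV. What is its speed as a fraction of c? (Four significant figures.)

K = (γ−1)mc², so γ = 1 + 3610/1875.6 = 2.9247.
Then v/c = √(1 − γ⁻²) = √(1 − 0.116906) = √0.883094 = 0.9397.

0.9397c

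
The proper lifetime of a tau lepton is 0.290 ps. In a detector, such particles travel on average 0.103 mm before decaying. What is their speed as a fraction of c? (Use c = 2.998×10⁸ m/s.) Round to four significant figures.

Let x = d/(cτ) = 1.030×10^-4 m / (2.998×10⁸ m/s × 2.900×10^-13 s) = 1.1847. Since d = βγcτ, x = βγ = β/√(1−β²).
Solving: β² = x²/(1+x²) = 1.40351/2.40351 = 0.583942, so β = 0.7642.

0.7642c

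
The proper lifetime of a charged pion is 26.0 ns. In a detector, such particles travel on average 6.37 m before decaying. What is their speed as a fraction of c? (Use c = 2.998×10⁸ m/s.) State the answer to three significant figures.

0.633c

d = βγcτ ⇒ βγ = d/(cτ) = 6.370 m / (7.7948 m) = 0.81721.
β = (βγ)/√(1+(βγ)²) = 0.81721/√1.667832 = 0.633.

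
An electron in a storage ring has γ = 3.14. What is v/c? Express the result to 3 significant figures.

0.948

β = √(1 − 1/γ²) = √(1 − 1/9.8596) = √0.898576 = 0.948.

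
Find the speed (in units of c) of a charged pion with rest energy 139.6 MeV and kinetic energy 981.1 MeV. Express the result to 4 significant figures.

0.9922c

γ = 1 + K/(mc²) = 1 + 981.1/139.6 = 8.0279.
β = √(1 − 1/γ²) = √(1 − 0.0155166) = √0.9844834 = 0.9922.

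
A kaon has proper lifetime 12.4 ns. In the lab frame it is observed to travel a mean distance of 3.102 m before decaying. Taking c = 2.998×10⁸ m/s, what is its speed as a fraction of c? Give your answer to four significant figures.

0.6407c

Lab distance = (lab lifetime)·v = γτ·βc, so βγ = d/(cτ) = 3.102/(2.998×10⁸ × 1.240×10^-8) = 0.83443.
With βγ = 0.83443: γ² = 1 + (βγ)² = 1.696273, and β = (βγ)/γ = 0.83443/1.30241 = 0.6407.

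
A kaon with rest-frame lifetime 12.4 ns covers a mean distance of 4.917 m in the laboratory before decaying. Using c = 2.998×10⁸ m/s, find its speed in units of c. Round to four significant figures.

d = βγcτ ⇒ βγ = d/(cτ) = 4.917 m / (3.71752 m) = 1.3227.
β = (βγ)/√(1+(βγ)²) = 1.3227/√2.74954 = 0.7977.

0.7977c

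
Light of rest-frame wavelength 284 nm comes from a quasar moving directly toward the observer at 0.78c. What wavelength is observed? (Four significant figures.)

99.84 nm

Relativistic Doppler for wavelength: λ_obs = λ_src · √((1−β)/(1+β)).
With β = 0.78: factor = √(0.22/1.78) = 0.35156.
λ_obs = 284 × 0.35156 = 99.84 nm.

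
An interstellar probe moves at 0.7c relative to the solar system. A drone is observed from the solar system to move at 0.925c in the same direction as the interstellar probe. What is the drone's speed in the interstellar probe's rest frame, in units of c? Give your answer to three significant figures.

0.638c

Transform to the interstellar probe's frame: u' = (u − v)/(1 − uv/c²).
u' = (0.925 − 0.7)/(1 − 0.925×0.7) = 0.225/0.3525 = 0.6383.
Speed in the interstellar probe's frame: 0.638c (in the same direction).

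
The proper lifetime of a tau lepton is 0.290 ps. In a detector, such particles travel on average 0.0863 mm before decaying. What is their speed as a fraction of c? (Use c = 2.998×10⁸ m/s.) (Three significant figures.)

Let x = d/(cτ) = 8.630×10^-5 m / (2.998×10⁸ m/s × 2.900×10^-13 s) = 0.99262. Since d = βγcτ, x = βγ = β/√(1−β²).
Solving: β² = x²/(1+x²) = 0.985294/1.985294 = 0.496296, so β = 0.704.

0.704c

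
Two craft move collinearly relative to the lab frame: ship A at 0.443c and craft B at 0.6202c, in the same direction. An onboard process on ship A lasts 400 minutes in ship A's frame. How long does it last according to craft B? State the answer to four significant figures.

The velocity of ship A relative to craft B is (0.443 − 0.6202)c / (1 − 0.443×0.6202) = −0.24433c; relative speed 0.24433c.
γ for this relative speed: γ = 1/√(1 − 0.0596971) = 1.0313.
The clock on ship A records proper time, so craft B measures Δt = γΔτ = 1.0313 × 400 = 412.5 minutes.

412.5 minutes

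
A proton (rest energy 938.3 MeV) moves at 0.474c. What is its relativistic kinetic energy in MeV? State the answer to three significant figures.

127 MeV

γ = 1/√(1 − β²) = 1/√(1 − 0.224676) = 1/√0.775324 = 1/0.880525 = 1.13569.
Kinetic energy: K = (γ − 1)mc² = (1.13569 − 1) × 938.3 MeV = 0.13569 × 938.3 = 127 MeV.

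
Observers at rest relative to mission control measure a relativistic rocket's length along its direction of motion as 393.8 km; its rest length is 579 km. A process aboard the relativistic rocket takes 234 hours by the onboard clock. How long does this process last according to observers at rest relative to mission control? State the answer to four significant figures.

γ = L₀/L = 579/393.8 = 1.47029.
The same γ dilates the second interval: 1.47029 × 234 hours = 344.0 hours.

344.0 hours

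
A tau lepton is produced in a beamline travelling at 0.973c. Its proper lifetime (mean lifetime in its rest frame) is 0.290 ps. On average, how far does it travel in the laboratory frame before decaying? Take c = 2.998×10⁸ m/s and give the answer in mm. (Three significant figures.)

γ = 1/√(1 − β²) = 1/√(1 − 0.946729) = 1/√0.053271 = 1/0.230805 = 4.3327.
Lab-frame lifetime: Δt = γτ = 4.3327 × 0.290 ps = 1.2565 ps.
Distance: d = vΔt = 0.973 × 2.998×10⁸ m/s × 1.2565×10^-12 s = 3.67×10^-4 m = 0.367 mm.

0.367 mm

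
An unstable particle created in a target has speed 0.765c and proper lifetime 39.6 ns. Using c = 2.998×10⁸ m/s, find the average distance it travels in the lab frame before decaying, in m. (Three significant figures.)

14.1 m

γ = 1/√(1 − β²) = 1/√(1 − 0.585225) = 1/√0.414775 = 1/0.64403 = 1.5527.
Lab-frame lifetime: Δt = γτ = 1.5527 × 39.6 ns = 61.487 ns.
Distance: d = vΔt = 0.765 × 2.998×10⁸ m/s × 6.1487×10^-8 s = 14.1 m.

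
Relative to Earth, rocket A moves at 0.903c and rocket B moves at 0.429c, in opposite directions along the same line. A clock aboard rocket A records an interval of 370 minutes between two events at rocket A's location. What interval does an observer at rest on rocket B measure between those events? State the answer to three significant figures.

The velocity of rocket A relative to rocket B is (0.903 + 0.429)c / (1 + 0.903×0.429) = 0.96008c; relative speed 0.96008c.
γ for this relative speed: γ = 1/√(1 − 0.921754) = 3.5749.
The clock on rocket A records proper time, so rocket B measures Δt = γΔτ = 3.5749 × 370 = 1320 minutes.

1320 minutes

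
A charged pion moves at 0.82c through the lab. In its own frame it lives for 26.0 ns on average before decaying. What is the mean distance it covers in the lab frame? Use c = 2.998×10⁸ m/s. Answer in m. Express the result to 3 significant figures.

γ = 1/√(1 − β²) = 1/√(1 − 0.6724) = 1/√0.3276 = 1/0.572364 = 1.7471.
Lab-frame lifetime: Δt = γτ = 1.7471 × 26.0 ns = 45.425 ns.
Distance: d = vΔt = 0.82 × 2.998×10⁸ m/s × 4.5425×10^-8 s = 11.2 m.

11.2 m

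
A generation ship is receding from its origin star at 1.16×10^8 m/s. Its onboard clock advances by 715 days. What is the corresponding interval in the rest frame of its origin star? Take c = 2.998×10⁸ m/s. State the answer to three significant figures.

β = v/c = (1.16×10^8 m/s)/(2.998×10⁸ m/s) = 0.386925.
Lorentz factor: γ = (1 − 0.149711)^(−1/2) = 1.0845.
Time dilation: Δt = γ·Δτ = 1.0845 × 715 = 775 days.

775 days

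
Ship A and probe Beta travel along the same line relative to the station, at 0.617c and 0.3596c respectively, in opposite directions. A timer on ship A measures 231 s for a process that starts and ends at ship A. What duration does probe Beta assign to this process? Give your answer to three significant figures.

Speed of ship A in probe Beta's frame: u = (v_A + v_B)/(1 + v_A v_B/c²) = (0.617 + 0.3596)/(1 + 0.617×0.3596) = 0.9766/1.2218732 = 0.79926; |u| = 0.79926c.
At |u| = 0.79926c, γ = (1 − 0.638817)^(−1/2) = 1.6639.
Ship A's interval is proper; time dilation gives Δt_B = γΔτ = 1.6639 × 231 s = 384 s.

384 s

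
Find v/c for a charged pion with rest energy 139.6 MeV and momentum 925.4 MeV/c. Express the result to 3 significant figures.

pc/(mc²) = 925.4/139.6 = 6.6289 = βγ = β/√(1−β²).
So β² = x²/(1 + x²) with x = 6.6289: x² = 43.9423, β² = 43.9423/44.9423 = 0.977749, β = 0.989.

0.989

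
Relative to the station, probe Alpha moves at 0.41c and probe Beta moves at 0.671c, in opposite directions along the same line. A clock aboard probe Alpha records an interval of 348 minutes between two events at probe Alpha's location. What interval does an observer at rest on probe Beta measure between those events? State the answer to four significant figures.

656.2 minutes

The velocity of probe Alpha relative to probe Beta is (0.41 + 0.671)c / (1 + 0.41×0.671) = 0.84777c; relative speed 0.84777c.
γ for this relative speed: γ = 1/√(1 − 0.718714) = 1.8855.
Probe Alpha's interval is proper; time dilation gives Δt_B = γΔτ = 1.8855 × 348 minutes = 656.2 minutes.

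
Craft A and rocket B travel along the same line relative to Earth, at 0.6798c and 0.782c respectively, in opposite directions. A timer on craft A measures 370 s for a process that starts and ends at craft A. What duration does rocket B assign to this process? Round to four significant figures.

1240 s

The velocity of craft A relative to rocket B is (0.6798 + 0.782)c / (1 + 0.6798×0.782) = 0.95442c; relative speed 0.95442c.
γ for this relative speed: γ = 1/√(1 − 0.910918) = 3.3505.
Craft A's interval is proper; time dilation gives Δt_B = γΔτ = 3.3505 × 370 s = 1240 s.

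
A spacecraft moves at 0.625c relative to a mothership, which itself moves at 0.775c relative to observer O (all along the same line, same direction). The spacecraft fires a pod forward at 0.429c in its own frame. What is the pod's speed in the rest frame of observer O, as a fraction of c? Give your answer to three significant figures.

0.977c

Apply u = (u'+v)/(1+u'v) twice. Pod in the mothership frame: (0.429+0.625)/(1+0.429·0.625) = 1.054/1.268125 = 0.83115c.
That velocity, transformed to the rest frame of observer O: (0.83115+0.775)/(1+0.83115·0.775) = 1.60615/1.64414125 = 0.97689c.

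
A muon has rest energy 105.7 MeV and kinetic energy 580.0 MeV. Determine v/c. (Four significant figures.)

0.9880

γ = 1 + K/(mc²) = 1 + 580.0/105.7 = 6.4872.
β = √(1 − 1/γ²) = √(1 − 0.0237621) = √0.9762379 = 0.9880.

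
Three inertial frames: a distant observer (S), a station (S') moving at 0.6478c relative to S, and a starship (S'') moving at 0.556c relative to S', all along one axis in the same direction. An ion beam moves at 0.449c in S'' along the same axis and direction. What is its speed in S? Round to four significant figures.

0.9547c

Apply u = (u'+v)/(1+u'v) twice. Ion beam in the station frame: (0.449+0.556)/(1+0.449·0.556) = 1.005/1.249644 = 0.80423c.
That velocity, transformed to the rest frame of a distant observer: (0.80423+0.6478)/(1+0.80423·0.6478) = 1.45203/1.520980194 = 0.95467c.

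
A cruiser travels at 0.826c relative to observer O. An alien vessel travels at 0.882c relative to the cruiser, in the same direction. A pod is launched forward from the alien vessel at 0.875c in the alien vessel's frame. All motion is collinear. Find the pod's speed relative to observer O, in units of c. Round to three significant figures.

Apply u = (u'+v)/(1+u'v) twice. Pod in the cruiser frame: (0.875+0.882)/(1+0.875·0.882) = 1.757/1.77175 = 0.99167c.
That velocity, transformed to the rest frame of observer O: (0.99167+0.826)/(1+0.99167·0.826) = 1.81767/1.81911942 = 0.9992c.

0.999c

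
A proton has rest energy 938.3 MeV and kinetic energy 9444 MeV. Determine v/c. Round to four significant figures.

K = (γ−1)mc², so γ = 1 + 9444/938.3 = 11.065.
Then v/c = √(1 − γ⁻²) = √(1 − 0.00816765) = √0.99183235 = 0.9959.

0.9959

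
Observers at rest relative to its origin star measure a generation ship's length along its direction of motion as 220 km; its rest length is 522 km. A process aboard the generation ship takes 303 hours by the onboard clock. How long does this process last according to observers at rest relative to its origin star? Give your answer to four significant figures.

From L = L₀/γ: γ = 522/220 = 2.37273.
The same γ dilates the second interval: 2.37273 × 303 hours = 718.9 hours.

718.9 hours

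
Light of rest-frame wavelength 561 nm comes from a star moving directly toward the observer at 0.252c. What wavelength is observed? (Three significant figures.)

434 nm

Relativistic Doppler for wavelength: λ_obs = λ_src · √((1−β)/(1+β)).
With β = 0.252: factor = √(0.748/1.252) = 0.77295.
λ_obs = 561 × 0.77295 = 434 nm.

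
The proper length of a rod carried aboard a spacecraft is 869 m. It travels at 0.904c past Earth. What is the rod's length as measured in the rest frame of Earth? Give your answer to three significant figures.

372 m

β² = 0.817216, so γ = 1/√0.182784 = 2.339.
Along the direction of motion the measured length is L₀/γ = 869/2.339 = 372 m.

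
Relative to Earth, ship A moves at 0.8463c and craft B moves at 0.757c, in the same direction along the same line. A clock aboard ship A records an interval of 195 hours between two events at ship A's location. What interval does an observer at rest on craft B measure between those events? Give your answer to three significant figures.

201 hours

The velocity of ship A relative to craft B is (0.8463 − 0.757)c / (1 − 0.8463×0.757) = 0.2485c; relative speed 0.2485c.
γ for this relative speed: γ = 1/√(1 − 0.0617523) = 1.0324.
The clock on ship A records proper time, so craft B measures Δt = γΔτ = 1.0324 × 195 = 201 hours.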